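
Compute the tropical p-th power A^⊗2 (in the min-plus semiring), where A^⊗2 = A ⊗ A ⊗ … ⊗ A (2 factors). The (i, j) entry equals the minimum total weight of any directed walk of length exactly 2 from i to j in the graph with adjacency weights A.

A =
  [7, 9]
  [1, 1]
A^⊗2 =
  [10, 10]
  [2, 2]

Each entry (A^⊗2)_ij equals the minimum over all length-2 walks i = v_0 → v_1 → … → v_2 = j of Σ_t A[v_t][v_{t+1}]. For example, for (i, j) = (0, 1) we minimise over 2 possible intermediate vertex sequences; the minimum is 10, attained along the walk 0 → 1 → 1.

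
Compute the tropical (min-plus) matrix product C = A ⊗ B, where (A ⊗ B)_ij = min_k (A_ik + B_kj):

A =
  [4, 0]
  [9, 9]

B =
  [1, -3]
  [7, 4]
A ⊗ B =
  [5, 1]
  [10, 6]

Apply the min-plus product entry-by-entry:
  C[0][0] = min over k of (A[0][0] + B[0][0] = 4 + 1 = 5, A[0][1] + B[1][0] = 0 + 7 = 7) = 5 (attained at k = 0)
  C[0][1] = min over k of (A[0][0] + B[0][1] = 4 + -3 = 1, A[0][1] + B[1][1] = 0 + 4 = 4) = 1 (attained at k = 0)
  C[1][0] = min over k of (A[1][0] + B[0][0] = 9 + 1 = 10, A[1][1] + B[1][0] = 9 + 7 = 16) = 10 (attained at k = 0)
  C[1][1] = min over k of (A[1][0] + B[0][1] = 9 + -3 = 6, A[1][1] + B[1][1] = 9 + 4 = 13) = 6 (attained at k = 0)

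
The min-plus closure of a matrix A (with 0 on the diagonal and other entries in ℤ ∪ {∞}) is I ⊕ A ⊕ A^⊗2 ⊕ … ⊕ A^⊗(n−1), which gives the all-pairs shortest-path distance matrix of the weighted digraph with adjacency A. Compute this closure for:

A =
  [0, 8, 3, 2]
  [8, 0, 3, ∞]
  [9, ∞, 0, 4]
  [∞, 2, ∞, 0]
Closure =
  [0, 4, 3, 2]
  [8, 0, 3, 7]
  [9, 6, 0, 4]
  [10, 2, 5, 0]

This is the Floyd-Warshall all-pairs shortest-path computation. For each intermediate vertex k = 0, 1, …, 3, update dist[i][j] ← min(dist[i][j], dist[i][k] + dist[k][j]). The final matrix gives, for each (i, j), the minimum total weight of any directed path from i to j (possibly empty when i = j).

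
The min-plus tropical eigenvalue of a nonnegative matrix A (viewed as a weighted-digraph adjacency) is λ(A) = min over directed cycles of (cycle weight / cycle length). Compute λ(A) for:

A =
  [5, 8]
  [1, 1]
λ(A) = 1

Enumerate directed cycles and compute their means (weight / length). Sample:
  cycle 0 → 0: weight = 5, length = 1, mean = 5/1 ≈ 5.000
  cycle 1 → 1: weight = 1, length = 1, mean = 1/1 ≈ 1.000
  cycle 0 → 1 → 0: weight = 9, length = 2, mean = 9/2 ≈ 4.500
  cycle 1 → 0 → 1: weight = 9, length = 2, mean = 9/2 ≈ 4.500
Minimum mean = 1.000, attained e.g. along the cycle 1 → 1 with weight 1 and length 1. So λ(A) = 1/1 = 1.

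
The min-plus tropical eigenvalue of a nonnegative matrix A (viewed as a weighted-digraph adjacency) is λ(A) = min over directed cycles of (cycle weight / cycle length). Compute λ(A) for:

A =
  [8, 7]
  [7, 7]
λ(A) = 7

Enumerate directed cycles and compute their means (weight / length). Sample:
  cycle 0 → 0: weight = 8, length = 1, mean = 8/1 ≈ 8.000
  cycle 1 → 1: weight = 7, length = 1, mean = 7/1 ≈ 7.000
  cycle 0 → 1 → 0: weight = 14, length = 2, mean = 14/2 ≈ 7.000
  cycle 1 → 0 → 1: weight = 14, length = 2, mean = 14/2 ≈ 7.000
Minimum mean = 7.000, attained e.g. along the cycle 1 → 1 with weight 7 and length 1. So λ(A) = 7/1 = 7.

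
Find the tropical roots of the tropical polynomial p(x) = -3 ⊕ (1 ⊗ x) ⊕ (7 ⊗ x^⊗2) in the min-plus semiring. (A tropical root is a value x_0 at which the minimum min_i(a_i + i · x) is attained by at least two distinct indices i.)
Roots: {-6, -4}

Each tropical root is a break point of the lower envelope of the lines y = a_i + i · x (there are 3 lines, with slopes 0, 1, ..., 2). Only the lines that attain the minimum somewhere contribute to roots; other lines are dominated. Here the surviving (envelope) indices are i = 2, i = 1, i = 0.
Intersections between consecutive envelope lines give the roots: for adjacent envelope indices i < j the intersection is x = (a_i − a_j) / (j − i). Reading off the sorted break points: {-6, -4}.
Verification: at each break x_0, at least two indices attain the minimum of min_i(a_i + i · x_0).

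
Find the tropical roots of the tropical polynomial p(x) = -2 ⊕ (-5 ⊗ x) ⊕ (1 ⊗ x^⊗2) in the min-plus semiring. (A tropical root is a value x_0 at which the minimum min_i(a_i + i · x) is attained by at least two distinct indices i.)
Roots: {-6, 3}

Each tropical root is a break point of the lower envelope of the lines y = a_i + i · x (there are 3 lines, with slopes 0, 1, ..., 2). Only the lines that attain the minimum somewhere contribute to roots; other lines are dominated. Here the surviving (envelope) indices are i = 2, i = 1, i = 0.
Intersections between consecutive envelope lines give the roots: for adjacent envelope indices i < j the intersection is x = (a_i − a_j) / (j − i). Reading off the sorted break points: {-6, 3}.
Verification: at each break x_0, at least two indices attain the minimum of min_i(a_i + i · x_0).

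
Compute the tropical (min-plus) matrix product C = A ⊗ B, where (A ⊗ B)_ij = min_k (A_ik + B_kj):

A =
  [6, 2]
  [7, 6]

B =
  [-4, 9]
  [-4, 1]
A ⊗ B =
  [-2, 3]
  [2, 7]

Apply the min-plus product entry-by-entry:
  C[0][0] = min over k of (A[0][0] + B[0][0] = 6 + -4 = 2, A[0][1] + B[1][0] = 2 + -4 = -2) = -2 (attained at k = 1)
  C[0][1] = min over k of (A[0][0] + B[0][1] = 6 + 9 = 15, A[0][1] + B[1][1] = 2 + 1 = 3) = 3 (attained at k = 1)
  C[1][0] = min over k of (A[1][0] + B[0][0] = 7 + -4 = 3, A[1][1] + B[1][0] = 6 + -4 = 2) = 2 (attained at k = 1)
  C[1][1] = min over k of (A[1][0] + B[0][1] = 7 + 9 = 16, A[1][1] + B[1][1] = 6 + 1 = 7) = 7 (attained at k = 1)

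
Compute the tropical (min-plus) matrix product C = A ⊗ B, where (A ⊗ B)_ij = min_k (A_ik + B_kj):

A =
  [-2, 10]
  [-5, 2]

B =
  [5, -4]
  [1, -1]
A ⊗ B =
  [3, -6]
  [0, -9]

Apply the min-plus product entry-by-entry:
  C[0][0] = min over k of (A[0][0] + B[0][0] = -2 + 5 = 3, A[0][1] + B[1][0] = 10 + 1 = 11) = 3 (attained at k = 0)
  C[0][1] = min over k of (A[0][0] + B[0][1] = -2 + -4 = -6, A[0][1] + B[1][1] = 10 + -1 = 9) = -6 (attained at k = 0)
  C[1][0] = min over k of (A[1][0] + B[0][0] = -5 + 5 = 0, A[1][1] + B[1][0] = 2 + 1 = 3) = 0 (attained at k = 0)
  C[1][1] = min over k of (A[1][0] + B[0][1] = -5 + -4 = -9, A[1][1] + B[1][1] = 2 + -1 = 1) = -9 (attained at k = 0)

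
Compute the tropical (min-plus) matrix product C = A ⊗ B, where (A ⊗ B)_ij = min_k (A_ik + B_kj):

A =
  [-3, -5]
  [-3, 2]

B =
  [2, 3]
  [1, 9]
A ⊗ B =
  [-4, 0]
  [-1, 0]

Apply the min-plus product entry-by-entry:
  C[0][0] = min over k of (A[0][0] + B[0][0] = -3 + 2 = -1, A[0][1] + B[1][0] = -5 + 1 = -4) = -4 (attained at k = 1)
  C[0][1] = min over k of (A[0][0] + B[0][1] = -3 + 3 = 0, A[0][1] + B[1][1] = -5 + 9 = 4) = 0 (attained at k = 0)
  C[1][0] = min over k of (A[1][0] + B[0][0] = -3 + 2 = -1, A[1][1] + B[1][0] = 2 + 1 = 3) = -1 (attained at k = 0)
  C[1][1] = min over k of (A[1][0] + B[0][1] = -3 + 3 = 0, A[1][1] + B[1][1] = 2 + 9 = 11) = 0 (attained at k = 0)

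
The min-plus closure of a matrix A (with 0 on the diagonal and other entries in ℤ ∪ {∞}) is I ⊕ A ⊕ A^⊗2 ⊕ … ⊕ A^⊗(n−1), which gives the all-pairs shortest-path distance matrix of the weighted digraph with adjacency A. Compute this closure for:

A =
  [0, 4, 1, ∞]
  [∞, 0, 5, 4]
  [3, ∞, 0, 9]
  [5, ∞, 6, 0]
Closure =
  [0, 4, 1, 8]
  [8, 0, 5, 4]
  [3, 7, 0, 9]
  [5, 9, 6, 0]

This is the Floyd-Warshall all-pairs shortest-path computation. For each intermediate vertex k = 0, 1, …, 3, update dist[i][j] ← min(dist[i][j], dist[i][k] + dist[k][j]). The final matrix gives, for each (i, j), the minimum total weight of any directed path from i to j (possibly empty when i = j).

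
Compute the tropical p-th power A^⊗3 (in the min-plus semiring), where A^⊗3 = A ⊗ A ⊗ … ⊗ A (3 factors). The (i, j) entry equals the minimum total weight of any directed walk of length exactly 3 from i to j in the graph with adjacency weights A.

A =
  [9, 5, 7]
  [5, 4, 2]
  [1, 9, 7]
A^⊗3 =
  [8, 13, 11]
  [7, 8, 10]
  [9, 10, 8]

Each entry (A^⊗3)_ij equals the minimum over all length-3 walks i = v_0 → v_1 → … → v_3 = j of Σ_t A[v_t][v_{t+1}]. For example, for (i, j) = (0, 2) we minimise over 9 possible intermediate vertex sequences; the minimum is 11, attained along the walk 0 → 1 → 1 → 2.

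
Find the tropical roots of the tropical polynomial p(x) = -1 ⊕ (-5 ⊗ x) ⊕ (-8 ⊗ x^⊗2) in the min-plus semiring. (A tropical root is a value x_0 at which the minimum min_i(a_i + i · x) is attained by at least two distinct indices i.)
Roots: {3, 4}

Each tropical root is a break point of the lower envelope of the lines y = a_i + i · x (there are 3 lines, with slopes 0, 1, ..., 2). Only the lines that attain the minimum somewhere contribute to roots; other lines are dominated. Here the surviving (envelope) indices are i = 2, i = 1, i = 0.
Intersections between consecutive envelope lines give the roots: for adjacent envelope indices i < j the intersection is x = (a_i − a_j) / (j − i). Reading off the sorted break points: {3, 4}.
Verification: at each break x_0, at least two indices attain the minimum of min_i(a_i + i · x_0).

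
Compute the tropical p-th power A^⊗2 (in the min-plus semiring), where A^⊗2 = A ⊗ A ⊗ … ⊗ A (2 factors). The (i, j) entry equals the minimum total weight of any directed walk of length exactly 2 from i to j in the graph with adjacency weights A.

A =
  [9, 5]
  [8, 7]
A^⊗2 =
  [13, 12]
  [15, 13]

Each entry (A^⊗2)_ij equals the minimum over all length-2 walks i = v_0 → v_1 → … → v_2 = j of Σ_t A[v_t][v_{t+1}]. For example, for (i, j) = (0, 1) we minimise over 2 possible intermediate vertex sequences; the minimum is 12, attained along the walk 0 → 1 → 1.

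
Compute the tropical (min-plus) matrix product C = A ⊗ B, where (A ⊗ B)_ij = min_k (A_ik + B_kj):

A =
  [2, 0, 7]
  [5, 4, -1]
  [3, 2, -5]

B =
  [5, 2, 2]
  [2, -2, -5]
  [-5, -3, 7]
A ⊗ B =
  [2, -2, -5]
  [-6, -4, -1]
  [-10, -8, -3]

Apply the min-plus product entry-by-entry:
  C[0][0] = min over k of (A[0][0] + B[0][0] = 2 + 5 = 7, A[0][1] + B[1][0] = 0 + 2 = 2, A[0][2] + B[2][0] = 7 + -5 = 2) = 2 (attained at k = 1)
  C[0][1] = min over k of (A[0][0] + B[0][1] = 2 + 2 = 4, A[0][1] + B[1][1] = 0 + -2 = -2, A[0][2] + B[2][1] = 7 + -3 = 4) = -2 (attained at k = 1)
  C[0][2] = min over k of (A[0][0] + B[0][2] = 2 + 2 = 4, A[0][1] + B[1][2] = 0 + -5 = -5, A[0][2] + B[2][2] = 7 + 7 = 14) = -5 (attained at k = 1)
  C[1][0] = min over k of (A[1][0] + B[0][0] = 5 + 5 = 10, A[1][1] + B[1][0] = 4 + 2 = 6, A[1][2] + B[2][0] = -1 + -5 = -6) = -6 (attained at k = 2)
  C[1][1] = min over k of (A[1][0] + B[0][1] = 5 + 2 = 7, A[1][1] + B[1][1] = 4 + -2 = 2, A[1][2] + B[2][1] = -1 + -3 = -4) = -4 (attained at k = 2)
  C[1][2] = min over k of (A[1][0] + B[0][2] = 5 + 2 = 7, A[1][1] + B[1][2] = 4 + -5 = -1, A[1][2] + B[2][2] = -1 + 7 = 6) = -1 (attained at k = 1)
  C[2][0] = min over k of (A[2][0] + B[0][0] = 3 + 5 = 8, A[2][1] + B[1][0] = 2 + 2 = 4, A[2][2] + B[2][0] = -5 + -5 = -10) = -10 (attained at k = 2)
  C[2][1] = min over k of (A[2][0] + B[0][1] = 3 + 2 = 5, A[2][1] + B[1][1] = 2 + -2 = 0, A[2][2] + B[2][1] = -5 + -3 = -8) = -8 (attained at k = 2)
  C[2][2] = min over k of (A[2][0] + B[0][2] = 3 + 2 = 5, A[2][1] + B[1][2] = 2 + -5 = -3, A[2][2] + B[2][2] = -5 + 7 = 2) = -3 (attained at k = 1)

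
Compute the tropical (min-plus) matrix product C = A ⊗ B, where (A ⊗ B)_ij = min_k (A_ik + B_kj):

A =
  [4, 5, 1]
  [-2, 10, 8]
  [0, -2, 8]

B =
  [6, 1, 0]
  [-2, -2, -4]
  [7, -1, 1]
A ⊗ B =
  [3, 0, 1]
  [4, -1, -2]
  [-4, -4, -6]

Apply the min-plus product entry-by-entry:
  C[0][0] = min over k of (A[0][0] + B[0][0] = 4 + 6 = 10, A[0][1] + B[1][0] = 5 + -2 = 3, A[0][2] + B[2][0] = 1 + 7 = 8) = 3 (attained at k = 1)
  C[0][1] = min over k of (A[0][0] + B[0][1] = 4 + 1 = 5, A[0][1] + B[1][1] = 5 + -2 = 3, A[0][2] + B[2][1] = 1 + -1 = 0) = 0 (attained at k = 2)
  C[0][2] = min over k of (A[0][0] + B[0][2] = 4 + 0 = 4, A[0][1] + B[1][2] = 5 + -4 = 1, A[0][2] + B[2][2] = 1 + 1 = 2) = 1 (attained at k = 1)
  C[1][0] = min over k of (A[1][0] + B[0][0] = -2 + 6 = 4, A[1][1] + B[1][0] = 10 + -2 = 8, A[1][2] + B[2][0] = 8 + 7 = 15) = 4 (attained at k = 0)
  C[1][1] = min over k of (A[1][0] + B[0][1] = -2 + 1 = -1, A[1][1] + B[1][1] = 10 + -2 = 8, A[1][2] + B[2][1] = 8 + -1 = 7) = -1 (attained at k = 0)
  C[1][2] = min over k of (A[1][0] + B[0][2] = -2 + 0 = -2, A[1][1] + B[1][2] = 10 + -4 = 6, A[1][2] + B[2][2] = 8 + 1 = 9) = -2 (attained at k = 0)
  C[2][0] = min over k of (A[2][0] + B[0][0] = 0 + 6 = 6, A[2][1] + B[1][0] = -2 + -2 = -4, A[2][2] + B[2][0] = 8 + 7 = 15) = -4 (attained at k = 1)
  C[2][1] = min over k of (A[2][0] + B[0][1] = 0 + 1 = 1, A[2][1] + B[1][1] = -2 + -2 = -4, A[2][2] + B[2][1] = 8 + -1 = 7) = -4 (attained at k = 1)
  C[2][2] = min over k of (A[2][0] + B[0][2] = 0 + 0 = 0, A[2][1] + B[1][2] = -2 + -4 = -6, A[2][2] + B[2][2] = 8 + 1 = 9) = -6 (attained at k = 1)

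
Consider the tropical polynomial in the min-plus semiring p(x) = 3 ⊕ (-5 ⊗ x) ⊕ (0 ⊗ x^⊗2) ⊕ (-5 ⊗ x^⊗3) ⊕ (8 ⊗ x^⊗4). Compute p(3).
p(3) = -2

A tropical monomial a ⊗ x^⊗i evaluates to a + i · x. Evaluating each term at x = 3:
  Term 0 contributes 3 + 0 · 3 = 3
  Term 1 contributes -5 + 1 · 3 = -2
  Term 2 contributes 0 + 2 · 3 = 6
  Term 3 contributes -5 + 3 · 3 = 4
  Term 4 contributes 8 + 4 · 3 = 20
p(3) = ⊕ of these = min[3, -2, 6, 4, 20] = -2.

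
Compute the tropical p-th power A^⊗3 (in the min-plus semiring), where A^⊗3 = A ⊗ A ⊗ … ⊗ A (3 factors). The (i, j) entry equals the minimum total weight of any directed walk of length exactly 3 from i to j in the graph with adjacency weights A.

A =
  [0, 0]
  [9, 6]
A^⊗3 =
  [0, 0]
  [9, 9]

Each entry (A^⊗3)_ij equals the minimum over all length-3 walks i = v_0 → v_1 → … → v_3 = j of Σ_t A[v_t][v_{t+1}]. For example, for (i, j) = (0, 1) we minimise over 4 possible intermediate vertex sequences; the minimum is 0, attained along the walk 0 → 0 → 0 → 1.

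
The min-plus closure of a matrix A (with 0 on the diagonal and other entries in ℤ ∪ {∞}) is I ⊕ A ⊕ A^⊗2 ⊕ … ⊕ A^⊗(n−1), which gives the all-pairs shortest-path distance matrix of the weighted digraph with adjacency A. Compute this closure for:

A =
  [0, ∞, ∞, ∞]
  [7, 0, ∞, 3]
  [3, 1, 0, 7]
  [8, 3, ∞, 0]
Closure =
  [0, ∞, ∞, ∞]
  [7, 0, ∞, 3]
  [3, 1, 0, 4]
  [8, 3, ∞, 0]

This is the Floyd-Warshall all-pairs shortest-path computation. For each intermediate vertex k = 0, 1, …, 3, update dist[i][j] ← min(dist[i][j], dist[i][k] + dist[k][j]). The final matrix gives, for each (i, j), the minimum total weight of any directed path from i to j (possibly empty when i = j).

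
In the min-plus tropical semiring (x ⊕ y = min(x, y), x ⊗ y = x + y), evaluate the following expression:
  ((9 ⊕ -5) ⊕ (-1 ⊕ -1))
((9 ⊕ -5) ⊕ (-1 ⊕ -1)) = -5

Expand innermost to outermost. Recall ⊕ takes the minimum of its arguments and ⊗ takes their sum. Working out the expression ((9 ⊕ -5) ⊕ (-1 ⊕ -1)) gives -5.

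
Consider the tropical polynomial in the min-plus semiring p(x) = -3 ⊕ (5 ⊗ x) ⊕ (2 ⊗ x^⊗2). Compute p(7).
p(7) = -3

A tropical monomial a ⊗ x^⊗i evaluates to a + i · x. Evaluating each term at x = 7:
  Term 0 contributes -3 + 0 · 7 = -3
  Term 1 contributes 5 + 1 · 7 = 12
  Term 2 contributes 2 + 2 · 7 = 16
p(7) = ⊕ of these = min[-3, 12, 16] = -3.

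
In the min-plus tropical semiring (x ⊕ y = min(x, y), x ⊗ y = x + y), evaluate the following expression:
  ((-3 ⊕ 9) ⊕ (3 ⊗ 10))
((-3 ⊕ 9) ⊕ (3 ⊗ 10)) = -3

Expand innermost to outermost. Recall ⊕ takes the minimum of its arguments and ⊗ takes their sum. Working out the expression ((-3 ⊕ 9) ⊕ (3 ⊗ 10)) gives -3.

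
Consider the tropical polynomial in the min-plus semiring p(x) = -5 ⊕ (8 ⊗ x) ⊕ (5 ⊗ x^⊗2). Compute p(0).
p(0) = -5

A tropical monomial a ⊗ x^⊗i evaluates to a + i · x. Evaluating each term at x = 0:
  Term 0 contributes -5 + 0 · 0 = -5
  Term 1 contributes 8 + 1 · 0 = 8
  Term 2 contributes 5 + 2 · 0 = 5
p(0) = ⊕ of these = min[-5, 8, 5] = -5.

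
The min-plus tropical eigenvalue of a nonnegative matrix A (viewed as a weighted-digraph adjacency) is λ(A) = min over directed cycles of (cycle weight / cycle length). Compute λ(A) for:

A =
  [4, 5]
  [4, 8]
λ(A) = 4

Enumerate directed cycles and compute their means (weight / length). Sample:
  cycle 0 → 0: weight = 4, length = 1, mean = 4/1 ≈ 4.000
  cycle 1 → 1: weight = 8, length = 1, mean = 8/1 ≈ 8.000
  cycle 0 → 1 → 0: weight = 9, length = 2, mean = 9/2 ≈ 4.500
  cycle 1 → 0 → 1: weight = 9, length = 2, mean = 9/2 ≈ 4.500
Minimum mean = 4.000, attained e.g. along the cycle 0 → 0 with weight 4 and length 1. So λ(A) = 4/1 = 4.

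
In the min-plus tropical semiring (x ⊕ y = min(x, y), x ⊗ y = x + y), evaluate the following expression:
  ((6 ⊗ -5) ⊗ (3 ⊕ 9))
((6 ⊗ -5) ⊗ (3 ⊕ 9)) = 4

Expand innermost to outermost. Recall ⊕ takes the minimum of its arguments and ⊗ takes their sum. Working out the expression ((6 ⊗ -5) ⊗ (3 ⊕ 9)) gives 4.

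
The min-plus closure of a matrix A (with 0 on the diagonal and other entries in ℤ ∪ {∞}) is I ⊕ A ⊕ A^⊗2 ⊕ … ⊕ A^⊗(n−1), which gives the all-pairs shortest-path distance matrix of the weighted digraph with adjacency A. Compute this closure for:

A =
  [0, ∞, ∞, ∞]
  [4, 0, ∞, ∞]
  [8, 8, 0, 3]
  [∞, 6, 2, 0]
Closure =
  [0, ∞, ∞, ∞]
  [4, 0, ∞, ∞]
  [8, 8, 0, 3]
  [10, 6, 2, 0]

This is the Floyd-Warshall all-pairs shortest-path computation. For each intermediate vertex k = 0, 1, …, 3, update dist[i][j] ← min(dist[i][j], dist[i][k] + dist[k][j]). The final matrix gives, for each (i, j), the minimum total weight of any directed path from i to j (possibly empty when i = j).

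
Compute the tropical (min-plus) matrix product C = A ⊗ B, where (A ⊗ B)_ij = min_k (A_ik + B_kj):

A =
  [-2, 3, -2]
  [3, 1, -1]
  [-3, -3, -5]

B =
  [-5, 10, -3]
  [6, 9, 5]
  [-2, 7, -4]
A ⊗ B =
  [-7, 5, -6]
  [-3, 6, -5]
  [-8, 2, -9]

Apply the min-plus product entry-by-entry:
  C[0][0] = min over k of (A[0][0] + B[0][0] = -2 + -5 = -7, A[0][1] + B[1][0] = 3 + 6 = 9, A[0][2] + B[2][0] = -2 + -2 = -4) = -7 (attained at k = 0)
  C[0][1] = min over k of (A[0][0] + B[0][1] = -2 + 10 = 8, A[0][1] + B[1][1] = 3 + 9 = 12, A[0][2] + B[2][1] = -2 + 7 = 5) = 5 (attained at k = 2)
  C[0][2] = min over k of (A[0][0] + B[0][2] = -2 + -3 = -5, A[0][1] + B[1][2] = 3 + 5 = 8, A[0][2] + B[2][2] = -2 + -4 = -6) = -6 (attained at k = 2)
  C[1][0] = min over k of (A[1][0] + B[0][0] = 3 + -5 = -2, A[1][1] + B[1][0] = 1 + 6 = 7, A[1][2] + B[2][0] = -1 + -2 = -3) = -3 (attained at k = 2)
  C[1][1] = min over k of (A[1][0] + B[0][1] = 3 + 10 = 13, A[1][1] + B[1][1] = 1 + 9 = 10, A[1][2] + B[2][1] = -1 + 7 = 6) = 6 (attained at k = 2)
  C[1][2] = min over k of (A[1][0] + B[0][2] = 3 + -3 = 0, A[1][1] + B[1][2] = 1 + 5 = 6, A[1][2] + B[2][2] = -1 + -4 = -5) = -5 (attained at k = 2)
  C[2][0] = min over k of (A[2][0] + B[0][0] = -3 + -5 = -8, A[2][1] + B[1][0] = -3 + 6 = 3, A[2][2] + B[2][0] = -5 + -2 = -7) = -8 (attained at k = 0)
  C[2][1] = min over k of (A[2][0] + B[0][1] = -3 + 10 = 7, A[2][1] + B[1][1] = -3 + 9 = 6, A[2][2] + B[2][1] = -5 + 7 = 2) = 2 (attained at k = 2)
  C[2][2] = min over k of (A[2][0] + B[0][2] = -3 + -3 = -6, A[2][1] + B[1][2] = -3 + 5 = 2, A[2][2] + B[2][2] = -5 + -4 = -9) = -9 (attained at k = 2)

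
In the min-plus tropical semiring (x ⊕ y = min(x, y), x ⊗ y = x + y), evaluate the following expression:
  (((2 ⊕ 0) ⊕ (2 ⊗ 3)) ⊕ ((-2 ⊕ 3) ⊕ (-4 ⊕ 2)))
(((2 ⊕ 0) ⊕ (2 ⊗ 3)) ⊕ ((-2 ⊕ 3) ⊕ (-4 ⊕ 2))) = -4

Expand innermost to outermost. Recall ⊕ takes the minimum of its arguments and ⊗ takes their sum. Working out the expression (((2 ⊕ 0) ⊕ (2 ⊗ 3)) ⊕ ((-2 ⊕ 3) ⊕ (-4 ⊕ 2))) gives -4.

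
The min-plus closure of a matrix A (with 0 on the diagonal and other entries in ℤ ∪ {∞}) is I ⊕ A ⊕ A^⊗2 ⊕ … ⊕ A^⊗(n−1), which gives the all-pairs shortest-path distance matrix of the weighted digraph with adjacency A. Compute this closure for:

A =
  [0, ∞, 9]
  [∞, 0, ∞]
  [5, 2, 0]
Closure =
  [0, 11, 9]
  [∞, 0, ∞]
  [5, 2, 0]

This is the Floyd-Warshall all-pairs shortest-path computation. For each intermediate vertex k = 0, 1, …, 2, update dist[i][j] ← min(dist[i][j], dist[i][k] + dist[k][j]). The final matrix gives, for each (i, j), the minimum total weight of any directed path from i to j (possibly empty when i = j).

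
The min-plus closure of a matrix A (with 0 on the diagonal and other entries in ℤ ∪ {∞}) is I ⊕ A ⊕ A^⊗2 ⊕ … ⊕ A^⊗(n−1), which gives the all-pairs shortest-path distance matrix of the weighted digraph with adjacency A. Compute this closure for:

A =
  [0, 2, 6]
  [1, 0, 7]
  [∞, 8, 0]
Closure =
  [0, 2, 6]
  [1, 0, 7]
  [9, 8, 0]

This is the Floyd-Warshall all-pairs shortest-path computation. For each intermediate vertex k = 0, 1, …, 2, update dist[i][j] ← min(dist[i][j], dist[i][k] + dist[k][j]). The final matrix gives, for each (i, j), the minimum total weight of any directed path from i to j (possibly empty when i = j).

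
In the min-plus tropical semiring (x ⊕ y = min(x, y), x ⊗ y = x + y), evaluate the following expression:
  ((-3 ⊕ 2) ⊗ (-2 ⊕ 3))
((-3 ⊕ 2) ⊗ (-2 ⊕ 3)) = -5

Expand innermost to outermost. Recall ⊕ takes the minimum of its arguments and ⊗ takes their sum. Working out the expression ((-3 ⊕ 2) ⊗ (-2 ⊕ 3)) gives -5.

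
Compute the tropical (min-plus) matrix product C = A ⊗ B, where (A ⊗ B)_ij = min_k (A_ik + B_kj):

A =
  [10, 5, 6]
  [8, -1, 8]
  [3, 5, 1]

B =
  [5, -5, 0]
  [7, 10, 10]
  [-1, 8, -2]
A ⊗ B =
  [5, 5, 4]
  [6, 3, 6]
  [0, -2, -1]

Apply the min-plus product entry-by-entry:
  C[0][0] = min over k of (A[0][0] + B[0][0] = 10 + 5 = 15, A[0][1] + B[1][0] = 5 + 7 = 12, A[0][2] + B[2][0] = 6 + -1 = 5) = 5 (attained at k = 2)
  C[0][1] = min over k of (A[0][0] + B[0][1] = 10 + -5 = 5, A[0][1] + B[1][1] = 5 + 10 = 15, A[0][2] + B[2][1] = 6 + 8 = 14) = 5 (attained at k = 0)
  C[0][2] = min over k of (A[0][0] + B[0][2] = 10 + 0 = 10, A[0][1] + B[1][2] = 5 + 10 = 15, A[0][2] + B[2][2] = 6 + -2 = 4) = 4 (attained at k = 2)
  C[1][0] = min over k of (A[1][0] + B[0][0] = 8 + 5 = 13, A[1][1] + B[1][0] = -1 + 7 = 6, A[1][2] + B[2][0] = 8 + -1 = 7) = 6 (attained at k = 1)
  C[1][1] = min over k of (A[1][0] + B[0][1] = 8 + -5 = 3, A[1][1] + B[1][1] = -1 + 10 = 9, A[1][2] + B[2][1] = 8 + 8 = 16) = 3 (attained at k = 0)
  C[1][2] = min over k of (A[1][0] + B[0][2] = 8 + 0 = 8, A[1][1] + B[1][2] = -1 + 10 = 9, A[1][2] + B[2][2] = 8 + -2 = 6) = 6 (attained at k = 2)
  C[2][0] = min over k of (A[2][0] + B[0][0] = 3 + 5 = 8, A[2][1] + B[1][0] = 5 + 7 = 12, A[2][2] + B[2][0] = 1 + -1 = 0) = 0 (attained at k = 2)
  C[2][1] = min over k of (A[2][0] + B[0][1] = 3 + -5 = -2, A[2][1] + B[1][1] = 5 + 10 = 15, A[2][2] + B[2][1] = 1 + 8 = 9) = -2 (attained at k = 0)
  C[2][2] = min over k of (A[2][0] + B[0][2] = 3 + 0 = 3, A[2][1] + B[1][2] = 5 + 10 = 15, A[2][2] + B[2][2] = 1 + -2 = -1) = -1 (attained at k = 2)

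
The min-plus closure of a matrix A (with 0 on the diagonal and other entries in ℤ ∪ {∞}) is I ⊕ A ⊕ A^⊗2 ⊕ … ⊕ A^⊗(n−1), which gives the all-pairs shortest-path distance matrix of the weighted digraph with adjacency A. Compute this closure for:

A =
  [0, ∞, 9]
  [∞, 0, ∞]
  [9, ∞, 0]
Closure =
  [0, ∞, 9]
  [∞, 0, ∞]
  [9, ∞, 0]

This is the Floyd-Warshall all-pairs shortest-path computation. For each intermediate vertex k = 0, 1, …, 2, update dist[i][j] ← min(dist[i][j], dist[i][k] + dist[k][j]). The final matrix gives, for each (i, j), the minimum total weight of any directed path from i to j (possibly empty when i = j).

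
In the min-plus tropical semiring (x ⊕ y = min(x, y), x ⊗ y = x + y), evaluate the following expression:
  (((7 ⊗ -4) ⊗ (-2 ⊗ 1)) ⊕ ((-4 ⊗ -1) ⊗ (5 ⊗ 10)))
(((7 ⊗ -4) ⊗ (-2 ⊗ 1)) ⊕ ((-4 ⊗ -1) ⊗ (5 ⊗ 10))) = 2

Expand innermost to outermost. Recall ⊕ takes the minimum of its arguments and ⊗ takes their sum. Working out the expression (((7 ⊗ -4) ⊗ (-2 ⊗ 1)) ⊕ ((-4 ⊗ -1) ⊗ (5 ⊗ 10))) gives 2.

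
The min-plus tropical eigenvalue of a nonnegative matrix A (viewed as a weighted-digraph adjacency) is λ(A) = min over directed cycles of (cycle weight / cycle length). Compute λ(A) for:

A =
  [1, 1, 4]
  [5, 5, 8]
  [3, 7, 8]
λ(A) = 1

Enumerate directed cycles and compute their means (weight / length). Sample:
  cycle 0 → 0: weight = 1, length = 1, mean = 1/1 ≈ 1.000
  cycle 1 → 1: weight = 5, length = 1, mean = 5/1 ≈ 5.000
  cycle 2 → 2: weight = 8, length = 1, mean = 8/1 ≈ 8.000
  cycle 0 → 1 → 0: weight = 6, length = 2, mean = 6/2 ≈ 3.000
  cycle 0 → 2 → 0: weight = 7, length = 2, mean = 7/2 ≈ 3.500
  cycle 1 → 0 → 1: weight = 6, length = 2, mean = 6/2 ≈ 3.000
Minimum mean = 1.000, attained e.g. along the cycle 0 → 0 with weight 1 and length 1. So λ(A) = 1/1 = 1.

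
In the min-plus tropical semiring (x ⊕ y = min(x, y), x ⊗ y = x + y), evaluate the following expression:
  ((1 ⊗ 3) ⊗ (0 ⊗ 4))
((1 ⊗ 3) ⊗ (0 ⊗ 4)) = 8

Expand innermost to outermost. Recall ⊕ takes the minimum of its arguments and ⊗ takes their sum. Working out the expression ((1 ⊗ 3) ⊗ (0 ⊗ 4)) gives 8.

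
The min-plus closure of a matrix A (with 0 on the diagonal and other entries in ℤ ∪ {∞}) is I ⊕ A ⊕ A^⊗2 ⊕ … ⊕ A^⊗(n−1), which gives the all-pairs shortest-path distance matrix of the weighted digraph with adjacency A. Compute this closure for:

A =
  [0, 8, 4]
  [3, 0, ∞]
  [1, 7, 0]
Closure =
  [0, 8, 4]
  [3, 0, 7]
  [1, 7, 0]

This is the Floyd-Warshall all-pairs shortest-path computation. For each intermediate vertex k = 0, 1, …, 2, update dist[i][j] ← min(dist[i][j], dist[i][k] + dist[k][j]). The final matrix gives, for each (i, j), the minimum total weight of any directed path from i to j (possibly empty when i = j).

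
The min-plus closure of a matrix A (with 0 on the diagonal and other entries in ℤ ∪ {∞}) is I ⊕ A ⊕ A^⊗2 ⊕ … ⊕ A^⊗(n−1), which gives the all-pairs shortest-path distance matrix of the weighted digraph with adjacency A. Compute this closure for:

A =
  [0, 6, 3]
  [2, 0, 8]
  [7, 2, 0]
Closure =
  [0, 5, 3]
  [2, 0, 5]
  [4, 2, 0]

This is the Floyd-Warshall all-pairs shortest-path computation. For each intermediate vertex k = 0, 1, …, 2, update dist[i][j] ← min(dist[i][j], dist[i][k] + dist[k][j]). The final matrix gives, for each (i, j), the minimum total weight of any directed path from i to j (possibly empty when i = j).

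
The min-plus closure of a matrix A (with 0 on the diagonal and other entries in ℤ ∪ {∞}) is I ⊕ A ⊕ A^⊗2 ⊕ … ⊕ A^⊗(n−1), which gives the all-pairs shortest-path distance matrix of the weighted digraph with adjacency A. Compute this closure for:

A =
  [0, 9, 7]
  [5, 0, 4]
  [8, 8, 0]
Closure =
  [0, 9, 7]
  [5, 0, 4]
  [8, 8, 0]

This is the Floyd-Warshall all-pairs shortest-path computation. For each intermediate vertex k = 0, 1, …, 2, update dist[i][j] ← min(dist[i][j], dist[i][k] + dist[k][j]). The final matrix gives, for each (i, j), the minimum total weight of any directed path from i to j (possibly empty when i = j).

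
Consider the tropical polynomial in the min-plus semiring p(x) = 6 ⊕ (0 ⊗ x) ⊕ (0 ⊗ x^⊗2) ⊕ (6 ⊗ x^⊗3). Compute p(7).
p(7) = 6

A tropical monomial a ⊗ x^⊗i evaluates to a + i · x. Evaluating each term at x = 7:
  Term 0 contributes 6 + 0 · 7 = 6
  Term 1 contributes 0 + 1 · 7 = 7
  Term 2 contributes 0 + 2 · 7 = 14
  Term 3 contributes 6 + 3 · 7 = 27
p(7) = ⊕ of these = min[6, 7, 14, 27] = 6.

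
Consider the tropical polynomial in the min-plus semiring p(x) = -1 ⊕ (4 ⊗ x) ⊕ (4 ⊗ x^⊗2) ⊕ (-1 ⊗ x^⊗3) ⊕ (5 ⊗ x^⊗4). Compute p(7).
p(7) = -1

A tropical monomial a ⊗ x^⊗i evaluates to a + i · x. Evaluating each term at x = 7:
  Term 0 contributes -1 + 0 · 7 = -1
  Term 1 contributes 4 + 1 · 7 = 11
  Term 2 contributes 4 + 2 · 7 = 18
  Term 3 contributes -1 + 3 · 7 = 20
  Term 4 contributes 5 + 4 · 7 = 33
p(7) = ⊕ of these = min[-1, 11, 18, 20, 33] = -1.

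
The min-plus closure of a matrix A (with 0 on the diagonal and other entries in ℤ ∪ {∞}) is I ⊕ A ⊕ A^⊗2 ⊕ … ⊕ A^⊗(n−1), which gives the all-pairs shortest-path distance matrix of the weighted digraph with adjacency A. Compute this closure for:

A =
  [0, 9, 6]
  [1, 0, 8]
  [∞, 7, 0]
Closure =
  [0, 9, 6]
  [1, 0, 7]
  [8, 7, 0]

This is the Floyd-Warshall all-pairs shortest-path computation. For each intermediate vertex k = 0, 1, …, 2, update dist[i][j] ← min(dist[i][j], dist[i][k] + dist[k][j]). The final matrix gives, for each (i, j), the minimum total weight of any directed path from i to j (possibly empty when i = j).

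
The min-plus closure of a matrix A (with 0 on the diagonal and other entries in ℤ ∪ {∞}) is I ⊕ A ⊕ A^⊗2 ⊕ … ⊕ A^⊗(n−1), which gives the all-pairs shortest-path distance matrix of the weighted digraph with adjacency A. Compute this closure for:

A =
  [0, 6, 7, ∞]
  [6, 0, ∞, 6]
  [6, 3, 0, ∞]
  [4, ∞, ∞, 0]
Closure =
  [0, 6, 7, 12]
  [6, 0, 13, 6]
  [6, 3, 0, 9]
  [4, 10, 11, 0]

This is the Floyd-Warshall all-pairs shortest-path computation. For each intermediate vertex k = 0, 1, …, 3, update dist[i][j] ← min(dist[i][j], dist[i][k] + dist[k][j]). The final matrix gives, for each (i, j), the minimum total weight of any directed path from i to j (possibly empty when i = j).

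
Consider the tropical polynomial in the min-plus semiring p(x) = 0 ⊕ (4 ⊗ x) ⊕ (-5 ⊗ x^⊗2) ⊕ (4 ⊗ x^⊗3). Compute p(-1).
p(-1) = -7

A tropical monomial a ⊗ x^⊗i evaluates to a + i · x. Evaluating each term at x = -1:
  Term 0 contributes 0 + 0 · -1 = 0
  Term 1 contributes 4 + 1 · -1 = 3
  Term 2 contributes -5 + 2 · -1 = -7
  Term 3 contributes 4 + 3 · -1 = 1
p(-1) = ⊕ of these = min[0, 3, -7, 1] = -7.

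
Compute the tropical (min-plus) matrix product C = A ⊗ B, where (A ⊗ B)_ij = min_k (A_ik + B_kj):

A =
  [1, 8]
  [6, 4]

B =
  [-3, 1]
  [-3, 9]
A ⊗ B =
  [-2, 2]
  [1, 7]

Apply the min-plus product entry-by-entry:
  C[0][0] = min over k of (A[0][0] + B[0][0] = 1 + -3 = -2, A[0][1] + B[1][0] = 8 + -3 = 5) = -2 (attained at k = 0)
  C[0][1] = min over k of (A[0][0] + B[0][1] = 1 + 1 = 2, A[0][1] + B[1][1] = 8 + 9 = 17) = 2 (attained at k = 0)
  C[1][0] = min over k of (A[1][0] + B[0][0] = 6 + -3 = 3, A[1][1] + B[1][0] = 4 + -3 = 1) = 1 (attained at k = 1)
  C[1][1] = min over k of (A[1][0] + B[0][1] = 6 + 1 = 7, A[1][1] + B[1][1] = 4 + 9 = 13) = 7 (attained at k = 0)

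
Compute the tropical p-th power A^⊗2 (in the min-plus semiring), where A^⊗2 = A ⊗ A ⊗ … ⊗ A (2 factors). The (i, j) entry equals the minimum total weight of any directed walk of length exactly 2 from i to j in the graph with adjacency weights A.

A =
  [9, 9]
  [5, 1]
A^⊗2 =
  [14, 10]
  [6, 2]

Each entry (A^⊗2)_ij equals the minimum over all length-2 walks i = v_0 → v_1 → … → v_2 = j of Σ_t A[v_t][v_{t+1}]. For example, for (i, j) = (0, 1) we minimise over 2 possible intermediate vertex sequences; the minimum is 10, attained along the walk 0 → 1 → 1.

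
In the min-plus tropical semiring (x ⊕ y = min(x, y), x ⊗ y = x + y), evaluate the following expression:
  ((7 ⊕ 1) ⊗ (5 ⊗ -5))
((7 ⊕ 1) ⊗ (5 ⊗ -5)) = 1

Expand innermost to outermost. Recall ⊕ takes the minimum of its arguments and ⊗ takes their sum. Working out the expression ((7 ⊕ 1) ⊗ (5 ⊗ -5)) gives 1.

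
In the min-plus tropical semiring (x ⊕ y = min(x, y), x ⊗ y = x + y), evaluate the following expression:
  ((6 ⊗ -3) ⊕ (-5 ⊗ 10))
((6 ⊗ -3) ⊕ (-5 ⊗ 10)) = 3

Expand innermost to outermost. Recall ⊕ takes the minimum of its arguments and ⊗ takes their sum. Working out the expression ((6 ⊗ -3) ⊕ (-5 ⊗ 10)) gives 3.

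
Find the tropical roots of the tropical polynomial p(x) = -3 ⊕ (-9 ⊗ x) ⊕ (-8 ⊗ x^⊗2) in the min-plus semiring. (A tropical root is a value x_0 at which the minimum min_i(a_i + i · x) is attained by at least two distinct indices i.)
Roots: {-1, 6}

Each tropical root is a break point of the lower envelope of the lines y = a_i + i · x (there are 3 lines, with slopes 0, 1, ..., 2). Only the lines that attain the minimum somewhere contribute to roots; other lines are dominated. Here the surviving (envelope) indices are i = 2, i = 1, i = 0.
Intersections between consecutive envelope lines give the roots: for adjacent envelope indices i < j the intersection is x = (a_i − a_j) / (j − i). Reading off the sorted break points: {-1, 6}.
Verification: at each break x_0, at least two indices attain the minimum of min_i(a_i + i · x_0).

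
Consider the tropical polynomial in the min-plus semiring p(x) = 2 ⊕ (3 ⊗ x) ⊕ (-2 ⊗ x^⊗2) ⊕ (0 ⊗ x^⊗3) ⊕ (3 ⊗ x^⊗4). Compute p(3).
p(3) = 2

A tropical monomial a ⊗ x^⊗i evaluates to a + i · x. Evaluating each term at x = 3:
  Term 0 contributes 2 + 0 · 3 = 2
  Term 1 contributes 3 + 1 · 3 = 6
  Term 2 contributes -2 + 2 · 3 = 4
  Term 3 contributes 0 + 3 · 3 = 9
  Term 4 contributes 3 + 4 · 3 = 15
p(3) = ⊕ of these = min[2, 6, 4, 9, 15] = 2.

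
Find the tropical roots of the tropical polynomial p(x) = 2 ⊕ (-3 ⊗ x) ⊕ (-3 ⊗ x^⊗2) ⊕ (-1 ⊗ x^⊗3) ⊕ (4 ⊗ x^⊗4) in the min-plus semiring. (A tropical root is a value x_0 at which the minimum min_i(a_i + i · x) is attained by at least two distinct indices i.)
Roots: {-5, -2, 0, 5}

Each tropical root is a break point of the lower envelope of the lines y = a_i + i · x (there are 5 lines, with slopes 0, 1, ..., 4). Only the lines that attain the minimum somewhere contribute to roots; other lines are dominated. Here the surviving (envelope) indices are i = 4, i = 3, i = 2, i = 1, i = 0.
Intersections between consecutive envelope lines give the roots: for adjacent envelope indices i < j the intersection is x = (a_i − a_j) / (j − i). Reading off the sorted break points: {-5, -2, 0, 5}.
Verification: at each break x_0, at least two indices attain the minimum of min_i(a_i + i · x_0).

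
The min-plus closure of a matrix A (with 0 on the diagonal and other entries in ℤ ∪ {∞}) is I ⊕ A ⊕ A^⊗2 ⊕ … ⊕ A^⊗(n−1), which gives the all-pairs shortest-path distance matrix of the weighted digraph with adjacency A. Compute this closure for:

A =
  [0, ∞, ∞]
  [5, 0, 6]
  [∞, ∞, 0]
Closure =
  [0, ∞, ∞]
  [5, 0, 6]
  [∞, ∞, 0]

This is the Floyd-Warshall all-pairs shortest-path computation. For each intermediate vertex k = 0, 1, …, 2, update dist[i][j] ← min(dist[i][j], dist[i][k] + dist[k][j]). The final matrix gives, for each (i, j), the minimum total weight of any directed path from i to j (possibly empty when i = j).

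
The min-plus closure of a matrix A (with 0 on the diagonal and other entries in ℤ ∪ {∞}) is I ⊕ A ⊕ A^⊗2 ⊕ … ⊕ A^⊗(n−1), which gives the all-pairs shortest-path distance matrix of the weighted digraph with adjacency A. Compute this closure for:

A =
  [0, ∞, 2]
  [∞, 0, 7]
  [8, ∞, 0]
Closure =
  [0, ∞, 2]
  [15, 0, 7]
  [8, ∞, 0]

This is the Floyd-Warshall all-pairs shortest-path computation. For each intermediate vertex k = 0, 1, …, 2, update dist[i][j] ← min(dist[i][j], dist[i][k] + dist[k][j]). The final matrix gives, for each (i, j), the minimum total weight of any directed path from i to j (possibly empty when i = j).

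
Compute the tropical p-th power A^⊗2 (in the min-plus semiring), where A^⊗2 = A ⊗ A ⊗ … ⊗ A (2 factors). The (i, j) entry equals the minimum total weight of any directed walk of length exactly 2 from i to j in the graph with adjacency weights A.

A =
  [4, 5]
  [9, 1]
A^⊗2 =
  [8, 6]
  [10, 2]

Each entry (A^⊗2)_ij equals the minimum over all length-2 walks i = v_0 → v_1 → … → v_2 = j of Σ_t A[v_t][v_{t+1}]. For example, for (i, j) = (0, 1) we minimise over 2 possible intermediate vertex sequences; the minimum is 6, attained along the walk 0 → 1 → 1.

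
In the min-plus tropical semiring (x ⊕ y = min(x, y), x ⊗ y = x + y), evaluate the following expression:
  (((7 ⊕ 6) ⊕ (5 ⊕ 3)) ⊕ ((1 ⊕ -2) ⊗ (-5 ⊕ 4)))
(((7 ⊕ 6) ⊕ (5 ⊕ 3)) ⊕ ((1 ⊕ -2) ⊗ (-5 ⊕ 4))) = -7

Expand innermost to outermost. Recall ⊕ takes the minimum of its arguments and ⊗ takes their sum. Working out the expression (((7 ⊕ 6) ⊕ (5 ⊕ 3)) ⊕ ((1 ⊕ -2) ⊗ (-5 ⊕ 4))) gives -7.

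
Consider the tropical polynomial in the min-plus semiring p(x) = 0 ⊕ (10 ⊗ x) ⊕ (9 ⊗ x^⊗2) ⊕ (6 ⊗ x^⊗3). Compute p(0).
p(0) = 0

A tropical monomial a ⊗ x^⊗i evaluates to a + i · x. Evaluating each term at x = 0:
  Term 0 contributes 0 + 0 · 0 = 0
  Term 1 contributes 10 + 1 · 0 = 10
  Term 2 contributes 9 + 2 · 0 = 9
  Term 3 contributes 6 + 3 · 0 = 6
p(0) = ⊕ of these = min[0, 10, 9, 6] = 0.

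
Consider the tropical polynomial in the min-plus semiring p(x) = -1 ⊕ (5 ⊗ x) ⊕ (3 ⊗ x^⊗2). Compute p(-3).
p(-3) = -3

A tropical monomial a ⊗ x^⊗i evaluates to a + i · x. Evaluating each term at x = -3:
  Term 0 contributes -1 + 0 · -3 = -1
  Term 1 contributes 5 + 1 · -3 = 2
  Term 2 contributes 3 + 2 · -3 = -3
p(-3) = ⊕ of these = min[-1, 2, -3] = -3.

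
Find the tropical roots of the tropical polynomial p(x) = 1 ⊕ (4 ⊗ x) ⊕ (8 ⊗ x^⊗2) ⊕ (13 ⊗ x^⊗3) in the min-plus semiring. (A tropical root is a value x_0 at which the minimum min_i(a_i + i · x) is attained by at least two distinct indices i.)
Roots: {-5, -4, -3}

Each tropical root is a break point of the lower envelope of the lines y = a_i + i · x (there are 4 lines, with slopes 0, 1, ..., 3). Only the lines that attain the minimum somewhere contribute to roots; other lines are dominated. Here the surviving (envelope) indices are i = 3, i = 2, i = 1, i = 0.
Intersections between consecutive envelope lines give the roots: for adjacent envelope indices i < j the intersection is x = (a_i − a_j) / (j − i). Reading off the sorted break points: {-5, -4, -3}.
Verification: at each break x_0, at least two indices attain the minimum of min_i(a_i + i · x_0).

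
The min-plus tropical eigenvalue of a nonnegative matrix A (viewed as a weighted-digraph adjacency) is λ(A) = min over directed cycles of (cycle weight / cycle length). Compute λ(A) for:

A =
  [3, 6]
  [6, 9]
λ(A) = 3

Enumerate directed cycles and compute their means (weight / length). Sample:
  cycle 0 → 0: weight = 3, length = 1, mean = 3/1 ≈ 3.000
  cycle 1 → 1: weight = 9, length = 1, mean = 9/1 ≈ 9.000
  cycle 0 → 1 → 0: weight = 12, length = 2, mean = 12/2 ≈ 6.000
  cycle 1 → 0 → 1: weight = 12, length = 2, mean = 12/2 ≈ 6.000
Minimum mean = 3.000, attained e.g. along the cycle 0 → 0 with weight 3 and length 1. So λ(A) = 3/1 = 3.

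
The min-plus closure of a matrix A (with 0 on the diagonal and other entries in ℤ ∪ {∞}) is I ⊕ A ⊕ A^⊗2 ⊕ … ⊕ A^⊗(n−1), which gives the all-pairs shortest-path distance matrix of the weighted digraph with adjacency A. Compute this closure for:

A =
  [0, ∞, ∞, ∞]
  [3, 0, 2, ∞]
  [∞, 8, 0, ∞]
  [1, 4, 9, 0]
Closure =
  [0, ∞, ∞, ∞]
  [3, 0, 2, ∞]
  [11, 8, 0, ∞]
  [1, 4, 6, 0]

This is the Floyd-Warshall all-pairs shortest-path computation. For each intermediate vertex k = 0, 1, …, 3, update dist[i][j] ← min(dist[i][j], dist[i][k] + dist[k][j]). The final matrix gives, for each (i, j), the minimum total weight of any directed path from i to j (possibly empty when i = j).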